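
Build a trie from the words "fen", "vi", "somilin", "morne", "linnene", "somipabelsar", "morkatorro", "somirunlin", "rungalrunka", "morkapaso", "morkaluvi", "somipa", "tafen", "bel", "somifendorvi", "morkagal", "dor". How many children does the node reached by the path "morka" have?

Walk "morka" from the root, arriving at one node.
Characters that immediately follow "morka" among the stored strings: {g, l, p, t}.
That node has 4 child edges.

4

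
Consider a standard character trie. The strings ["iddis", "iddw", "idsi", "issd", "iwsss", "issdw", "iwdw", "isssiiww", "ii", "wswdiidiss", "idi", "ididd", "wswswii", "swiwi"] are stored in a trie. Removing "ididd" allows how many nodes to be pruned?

A node on "ididd"'s path can go only if nothing else ends at it or branches off below it.
The suffix "dd" (2 nodes) is used only by "ididd"; "idi" is itself a stored word, so pruning stops there.
Nodes removed: 2

2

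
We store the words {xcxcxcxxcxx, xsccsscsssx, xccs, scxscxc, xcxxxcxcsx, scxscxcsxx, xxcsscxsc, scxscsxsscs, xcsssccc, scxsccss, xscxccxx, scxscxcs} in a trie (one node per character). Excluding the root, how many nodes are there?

Trace insertions, counting only characters that open a new branch:
  "xcxcxcxxcxx" → 11 new (x, c, x, c, x, c, x, x, c, x, x)
  "xsccsscsssx" → prefix "x" already present; 10 new (s, c, c, s, s, c, s, s, s, x)
  "xccs" → prefix "xc" already present; 2 new (c, s)
  "scxscxc" → 7 new (s, c, x, s, c, x, c)
  "xcxxxcxcsx" → prefix "xcx" already present; 7 new (x, x, c, x, c, s, x)
  "scxscxcsxx" → prefix "scxscxc" already present; 3 new (s, x, x)
  "xxcsscxsc" → prefix "x" already present; 8 new (x, c, s, s, c, x, s, c)
  "scxscsxsscs" → prefix "scxsc" already present; 6 new (s, x, s, s, c, s)
  "xcsssccc" → prefix "xc" already present; 6 new (s, s, s, c, c, c)
  "scxsccss" → prefix "scxsc" already present; 3 new (c, s, s)
  "xscxccxx" → prefix "xsc" already present; 5 new (x, c, c, x, x)
  "scxscxcs" → prefix "scxscxcs" already present; 0 new (none)
Total nodes = 11 + 10 + 2 + 7 + 7 + 3 + 8 + 6 + 6 + 3 + 5 + 0 = 68

68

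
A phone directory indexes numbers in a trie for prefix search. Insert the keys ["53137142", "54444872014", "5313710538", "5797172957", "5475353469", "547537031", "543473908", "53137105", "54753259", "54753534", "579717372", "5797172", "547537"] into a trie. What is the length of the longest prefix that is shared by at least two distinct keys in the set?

8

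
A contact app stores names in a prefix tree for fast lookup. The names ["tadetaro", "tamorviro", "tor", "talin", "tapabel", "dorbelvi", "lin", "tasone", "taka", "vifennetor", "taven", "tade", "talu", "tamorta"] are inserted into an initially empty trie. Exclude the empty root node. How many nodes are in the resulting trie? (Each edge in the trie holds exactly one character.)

58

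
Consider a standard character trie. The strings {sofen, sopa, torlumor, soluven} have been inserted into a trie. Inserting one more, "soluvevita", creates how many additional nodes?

4

Walking "soluvevita" from the root, the first 6 characters ("soluve") follow existing edges; "v" is the first miss.
New nodes needed: |"soluvevita"| − 6 = 10 − 6 = 4.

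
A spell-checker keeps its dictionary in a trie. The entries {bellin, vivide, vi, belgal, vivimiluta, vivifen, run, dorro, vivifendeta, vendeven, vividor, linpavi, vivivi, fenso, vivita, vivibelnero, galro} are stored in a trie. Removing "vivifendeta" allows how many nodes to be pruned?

4

Walk "vivifendeta" from the leaf back toward the root, removing each node that no remaining word uses.
The suffix "deta" (4 nodes) is used only by "vivifendeta"; "vivifen" is itself a stored word, so pruning stops there.
Nodes removed: 4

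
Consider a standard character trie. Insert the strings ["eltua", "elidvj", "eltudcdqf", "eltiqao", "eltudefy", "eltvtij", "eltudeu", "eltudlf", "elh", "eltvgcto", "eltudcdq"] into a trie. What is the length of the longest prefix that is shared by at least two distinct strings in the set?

The deepest shared node is where two words last agree before diverging.
"eltudcdq" and "eltudcdqf" agree on "eltudcdq" (8 characters) before diverging; nothing deeper is shared.
Longest shared-prefix length: 8

8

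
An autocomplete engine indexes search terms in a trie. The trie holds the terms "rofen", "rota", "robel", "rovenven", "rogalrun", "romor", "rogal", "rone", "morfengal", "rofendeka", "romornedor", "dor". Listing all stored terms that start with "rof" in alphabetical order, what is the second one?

rofendeka

Words with prefix "rof", in lexicographic order: "rofen", "rofendeka"
The 2nd is rofendeka.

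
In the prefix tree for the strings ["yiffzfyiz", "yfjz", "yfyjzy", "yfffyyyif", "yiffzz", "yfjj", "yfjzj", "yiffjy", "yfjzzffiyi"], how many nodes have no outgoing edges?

8

A leaf is a node with no children — equivalently, the end of a word that is not a proper prefix of any other stored word.
Those words: "yfffyyyif", "yfjj", "yfjzj", "yfjzzffiyi", "yfyjzy", "yiffjy", "yiffzfyiz", "yiffzz"
Leaf count: 8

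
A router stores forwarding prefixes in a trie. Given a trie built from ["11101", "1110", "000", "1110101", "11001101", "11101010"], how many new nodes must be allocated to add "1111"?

"111" is already a path in the trie; the remaining "1" must be added.
So 4 − 3 = 1 new nodes.

1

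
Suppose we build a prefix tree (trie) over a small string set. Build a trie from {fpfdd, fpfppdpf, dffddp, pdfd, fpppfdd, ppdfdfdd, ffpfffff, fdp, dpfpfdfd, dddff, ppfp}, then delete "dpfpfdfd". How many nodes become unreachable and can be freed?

7

A node on "dpfpfdfd"'s path can go only if nothing else ends at it or branches off below it.
The suffix "pfpfdfd" (7 nodes) is used only by "dpfpfdfd"; the node for "d" still has the child "f", so pruning stops there.
Nodes removed: 7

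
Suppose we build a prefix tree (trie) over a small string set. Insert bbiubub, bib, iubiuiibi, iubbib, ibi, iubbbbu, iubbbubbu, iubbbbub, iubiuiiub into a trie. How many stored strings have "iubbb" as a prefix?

Walk to "iubbb"; the words in its subtree are exactly those with that prefix.
Matches: "iubbbbu", "iubbbbub", "iubbbubbu"
Count: 3

3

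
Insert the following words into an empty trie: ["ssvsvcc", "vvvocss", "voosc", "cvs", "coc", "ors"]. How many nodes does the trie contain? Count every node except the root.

Trie structure (* marks end of a word):
(root)
├─ c
│  ├─ o
│  │  └─ c *
│  └─ v
│     └─ s *
├─ o
│  └─ r
│     └─ s *
├─ s
│  └─ s
│     └─ v
│        └─ s
│           └─ v
│              └─ c
│                 └─ c *
└─ v
   ├─ o
   │  └─ o
   │     └─ s
   │        └─ c *
   └─ v
      └─ v
         └─ o
            └─ c
               └─ s
                  └─ s *
Counting every labelled node above: 26.

26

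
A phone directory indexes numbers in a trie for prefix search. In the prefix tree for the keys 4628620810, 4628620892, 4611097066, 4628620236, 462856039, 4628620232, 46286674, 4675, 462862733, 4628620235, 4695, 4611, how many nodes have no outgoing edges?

Leaves are exactly the stored words that no other stored word extends.
Those words: "4611097066", "462856039", "4628620232", "4628620235", "4628620236", "4628620810", "4628620892", "462862733", "46286674", "4675", "4695"
Leaf count: 11

11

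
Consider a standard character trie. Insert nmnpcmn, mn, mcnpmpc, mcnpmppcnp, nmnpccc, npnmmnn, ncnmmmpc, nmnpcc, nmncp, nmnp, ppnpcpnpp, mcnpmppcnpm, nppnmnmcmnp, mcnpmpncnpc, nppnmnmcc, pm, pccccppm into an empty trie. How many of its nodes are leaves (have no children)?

Leaves are exactly the stored words that no other stored word extends.
Those words: "mcnpmpc", "mcnpmpncnpc", "mcnpmppcnpm", "mn", "ncnmmmpc", "nmncp", "nmnpccc", "nmnpcmn", "npnmmnn", "nppnmnmcc", "nppnmnmcmnp", "pccccppm", "pm", "ppnpcpnpp"
Leaf count: 14

14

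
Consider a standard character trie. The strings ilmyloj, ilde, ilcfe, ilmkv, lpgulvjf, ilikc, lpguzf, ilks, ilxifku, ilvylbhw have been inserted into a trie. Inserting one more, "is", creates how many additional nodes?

1

The longest prefix of "is" already in the trie is "i" (length 1).
Each of the 1 remaining characters creates one node.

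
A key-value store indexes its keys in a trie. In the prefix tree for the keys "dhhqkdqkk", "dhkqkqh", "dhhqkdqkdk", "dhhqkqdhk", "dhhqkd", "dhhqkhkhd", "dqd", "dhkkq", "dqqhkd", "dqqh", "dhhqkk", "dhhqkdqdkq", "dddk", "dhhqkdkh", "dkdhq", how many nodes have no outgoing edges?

Leaves are exactly the stored words that no other stored word extends.
Those words: "dddk", "dhhqkdkh", "dhhqkdqdkq", "dhhqkdqkdk", "dhhqkdqkk", "dhhqkhkhd", "dhhqkk", "dhhqkqdhk", "dhkkq", "dhkqkqh", "dkdhq", "dqd", "dqqhkd"
Leaf count: 13

13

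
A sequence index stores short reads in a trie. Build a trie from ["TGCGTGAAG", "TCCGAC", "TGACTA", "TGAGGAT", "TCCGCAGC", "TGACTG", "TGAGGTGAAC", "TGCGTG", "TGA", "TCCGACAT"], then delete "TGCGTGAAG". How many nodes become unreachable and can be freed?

A node on "TGCGTGAAG"'s path can go only if nothing else ends at it or branches off below it.
The suffix "AAG" (3 nodes) is used only by "TGCGTGAAG"; "TGCGTG" is itself a stored word, so pruning stops there.
Nodes removed: 3

3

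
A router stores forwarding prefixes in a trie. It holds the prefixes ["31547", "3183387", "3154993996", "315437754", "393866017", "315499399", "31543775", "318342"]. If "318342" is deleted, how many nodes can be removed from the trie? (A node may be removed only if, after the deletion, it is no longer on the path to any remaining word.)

Walk "318342" from the leaf back toward the root, removing each node that no remaining word uses.
The suffix "42" (2 nodes) is used only by "318342"; the node for "3183" still has the child "3", so pruning stops there.
Nodes removed: 2

2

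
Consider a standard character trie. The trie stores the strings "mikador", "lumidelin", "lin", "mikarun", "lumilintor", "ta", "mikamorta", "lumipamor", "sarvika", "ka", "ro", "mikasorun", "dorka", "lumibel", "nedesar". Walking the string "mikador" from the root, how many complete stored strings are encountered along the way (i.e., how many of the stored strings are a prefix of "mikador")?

1

Walk "mikador" from the root; an end-of-word marker is hit whenever a stored word is a prefix of "mikador".
Prefixes of the query that are stored words: "mikador"
Count: 1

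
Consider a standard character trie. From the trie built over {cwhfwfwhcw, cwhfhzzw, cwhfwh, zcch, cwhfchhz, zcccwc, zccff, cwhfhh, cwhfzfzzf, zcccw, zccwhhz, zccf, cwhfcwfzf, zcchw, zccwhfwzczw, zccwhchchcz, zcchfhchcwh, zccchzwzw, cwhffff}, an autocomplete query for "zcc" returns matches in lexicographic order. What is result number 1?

zccchzwzw

Words with prefix "zcc", in lexicographic order: "zccchzwzw", "zcccw", "zcccwc", "zccf", "zccff", "zcch", "zcchfhchcwh", "zcchw", "zccwhchchcz", "zccwhfwzczw", "zccwhhz"
The 1st is zccchzwzw.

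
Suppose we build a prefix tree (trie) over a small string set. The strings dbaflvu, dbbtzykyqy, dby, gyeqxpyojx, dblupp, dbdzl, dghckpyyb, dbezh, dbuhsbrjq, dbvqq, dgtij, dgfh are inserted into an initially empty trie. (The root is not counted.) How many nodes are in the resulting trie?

Trace insertions, counting only characters that open a new branch:
  "dbaflvu" → 7 new (d, b, a, f, l, v, u)
  "dbbtzykyqy" → prefix "db" already present; 8 new (b, t, z, y, k, y, q, y)
  "dby" → prefix "db" already present; 1 new (y)
  "gyeqxpyojx" → 10 new (g, y, e, q, x, p, y, o, j, x)
  "dblupp" → prefix "db" already present; 4 new (l, u, p, p)
  "dbdzl" → prefix "db" already present; 3 new (d, z, l)
  "dghckpyyb" → prefix "d" already present; 8 new (g, h, c, k, p, y, y, b)
  "dbezh" → prefix "db" already present; 3 new (e, z, h)
  "dbuhsbrjq" → prefix "db" already present; 7 new (u, h, s, b, r, j, q)
  "dbvqq" → prefix "db" already present; 3 new (v, q, q)
  "dgtij" → prefix "dg" already present; 3 new (t, i, j)
  "dgfh" → prefix "dg" already present; 2 new (f, h)
Total nodes = 7 + 8 + 1 + 10 + 4 + 3 + 8 + 3 + 7 + 3 + 3 + 2 = 59

59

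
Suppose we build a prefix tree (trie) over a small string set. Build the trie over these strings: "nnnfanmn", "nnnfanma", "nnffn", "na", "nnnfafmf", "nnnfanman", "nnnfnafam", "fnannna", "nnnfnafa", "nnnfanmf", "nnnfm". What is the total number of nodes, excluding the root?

31

Trace insertions, counting only characters that open a new branch:
  "nnnfanmn" → 8 new (n, n, n, f, a, n, m, n)
  "nnnfanma" → prefix "nnnfanm" already present; 1 new (a)
  "nnffn" → prefix "nn" already present; 3 new (f, f, n)
  "na" → prefix "n" already present; 1 new (a)
  "nnnfafmf" → prefix "nnnfa" already present; 3 new (f, m, f)
  "nnnfanman" → prefix "nnnfanma" already present; 1 new (n)
  "nnnfnafam" → prefix "nnnf" already present; 5 new (n, a, f, a, m)
  "fnannna" → 7 new (f, n, a, n, n, n, a)
  "nnnfnafa" → prefix "nnnfnafa" already present; 0 new (none)
  "nnnfanmf" → prefix "nnnfanm" already present; 1 new (f)
  "nnnfm" → prefix "nnnf" already present; 1 new (m)
Total nodes = 8 + 1 + 3 + 1 + 3 + 1 + 5 + 7 + 0 + 1 + 1 = 31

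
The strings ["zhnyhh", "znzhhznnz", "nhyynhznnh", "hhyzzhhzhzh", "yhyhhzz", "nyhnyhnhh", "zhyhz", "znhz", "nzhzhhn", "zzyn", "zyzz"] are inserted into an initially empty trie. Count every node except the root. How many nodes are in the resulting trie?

Trace insertions, counting only characters that open a new branch:
  "zhnyhh" → 6 new (z, h, n, y, h, h)
  "znzhhznnz" → prefix "z" already present; 8 new (n, z, h, h, z, n, n, z)
  "nhyynhznnh" → 10 new (n, h, y, y, n, h, z, n, n, h)
  "hhyzzhhzhzh" → 11 new (h, h, y, z, z, h, h, z, h, z, h)
  "yhyhhzz" → 7 new (y, h, y, h, h, z, z)
  "nyhnyhnhh" → prefix "n" already present; 8 new (y, h, n, y, h, n, h, h)
  "zhyhz" → prefix "zh" already present; 3 new (y, h, z)
  "znhz" → prefix "zn" already present; 2 new (h, z)
  "nzhzhhn" → prefix "n" already present; 6 new (z, h, z, h, h, n)
  "zzyn" → prefix "z" already present; 3 new (z, y, n)
  "zyzz" → prefix "z" already present; 3 new (y, z, z)
Total nodes = 6 + 8 + 10 + 11 + 7 + 8 + 3 + 2 + 6 + 3 + 3 = 67

67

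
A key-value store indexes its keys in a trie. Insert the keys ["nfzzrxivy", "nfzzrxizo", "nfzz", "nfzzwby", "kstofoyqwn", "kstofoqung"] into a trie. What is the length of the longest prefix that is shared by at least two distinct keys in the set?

7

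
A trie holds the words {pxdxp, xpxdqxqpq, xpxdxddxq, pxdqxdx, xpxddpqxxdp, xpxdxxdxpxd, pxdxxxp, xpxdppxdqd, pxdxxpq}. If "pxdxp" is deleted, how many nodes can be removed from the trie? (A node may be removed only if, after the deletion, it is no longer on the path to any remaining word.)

A node on "pxdxp"'s path can go only if nothing else ends at it or branches off below it.
The suffix "p" (1 node) is used only by "pxdxp"; the node for "pxdx" still has the child "x", so pruning stops there.
Nodes removed: 1

1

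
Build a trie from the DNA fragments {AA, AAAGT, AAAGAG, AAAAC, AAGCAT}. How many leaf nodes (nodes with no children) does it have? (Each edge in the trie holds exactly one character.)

4

Leaves are exactly the stored words that no other stored word extends.
Those words: "AAAAC", "AAAGAG", "AAAGT", "AAGCAT"
Leaf count: 4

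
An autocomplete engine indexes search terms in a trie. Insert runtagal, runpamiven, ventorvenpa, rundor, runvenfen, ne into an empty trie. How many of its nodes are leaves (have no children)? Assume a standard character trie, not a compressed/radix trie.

Leaves are exactly the stored words that no other stored word extends.
Those words: "ne", "rundor", "runpamiven", "runtagal", "runvenfen", "ventorvenpa"
Leaf count: 6

6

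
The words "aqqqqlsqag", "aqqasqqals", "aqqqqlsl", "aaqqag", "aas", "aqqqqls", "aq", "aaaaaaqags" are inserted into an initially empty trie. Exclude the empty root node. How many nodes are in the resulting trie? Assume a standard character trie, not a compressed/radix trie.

Insert word by word; a character creates a node only if that edge doesn't already exist:
  "aqqqqlsqag" → 10 new (a, q, q, q, q, l, s, q, a, g)
  "aqqasqqals" → prefix "aqq" already present; 7 new (a, s, q, q, a, l, s)
  "aqqqqlsl" → prefix "aqqqqls" already present; 1 new (l)
  "aaqqag" → prefix "a" already present; 5 new (a, q, q, a, g)
  "aas" → prefix "aa" already present; 1 new (s)
  "aqqqqls" → prefix "aqqqqls" already present; 0 new (none)
  "aq" → prefix "aq" already present; 0 new (none)
  "aaaaaaqags" → prefix "aa" already present; 8 new (a, a, a, a, q, a, g, s)
Total nodes = 10 + 7 + 1 + 5 + 1 + 0 + 0 + 8 = 32

32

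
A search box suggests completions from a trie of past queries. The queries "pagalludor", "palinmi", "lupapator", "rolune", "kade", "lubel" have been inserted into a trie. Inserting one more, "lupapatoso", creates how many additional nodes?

2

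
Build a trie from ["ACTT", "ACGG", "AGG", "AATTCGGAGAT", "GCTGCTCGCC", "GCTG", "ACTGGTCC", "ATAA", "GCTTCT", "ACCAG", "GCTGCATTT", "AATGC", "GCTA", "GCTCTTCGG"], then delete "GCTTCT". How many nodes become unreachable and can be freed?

After clearing the end-marker at "GCTTCT", prune upward until reaching a node still needed by another word.
The suffix "TCT" (3 nodes) is used only by "GCTTCT"; the node for "GCT" still has the child "G", so pruning stops there.
Nodes removed: 3

3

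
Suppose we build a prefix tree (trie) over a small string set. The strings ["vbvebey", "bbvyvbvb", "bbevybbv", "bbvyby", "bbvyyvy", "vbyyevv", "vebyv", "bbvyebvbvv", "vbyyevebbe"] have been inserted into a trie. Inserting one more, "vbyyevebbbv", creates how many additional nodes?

"vbyyevebb" is already a path in the trie; the remaining "bv" must be added.
Each of the 2 remaining characters creates one node.

2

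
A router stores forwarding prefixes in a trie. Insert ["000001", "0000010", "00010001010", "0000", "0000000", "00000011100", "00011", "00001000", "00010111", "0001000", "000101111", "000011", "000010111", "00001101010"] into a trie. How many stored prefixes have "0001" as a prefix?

Walk to "0001"; the words in its subtree are exactly those with that prefix.
Words under "0001": 0001000, 00010001010, 00010111, 000101111, 00011
Count: 5

5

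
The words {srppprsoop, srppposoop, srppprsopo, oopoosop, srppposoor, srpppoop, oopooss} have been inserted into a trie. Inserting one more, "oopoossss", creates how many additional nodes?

2

"oopooss" is already a path in the trie; the remaining "ss" must be added.
So 9 − 7 = 2 new nodes.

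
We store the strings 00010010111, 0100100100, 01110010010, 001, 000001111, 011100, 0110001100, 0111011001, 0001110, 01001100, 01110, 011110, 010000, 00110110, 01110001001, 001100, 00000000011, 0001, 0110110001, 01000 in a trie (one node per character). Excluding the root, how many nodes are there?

Count nodes per top-level branch (shared prefixes stored once):
  '0'-branch (00000000011, 000001111, 0001, 00010010111, 0001110, 001, 001100, 00110110, 01000, 010000, 0100100100, 01001100, 0110001100, 0110110001, 01110, 011100, 01110001001, 01110010010, 0111011001, 011110): 81 nodes
Sum: 81

81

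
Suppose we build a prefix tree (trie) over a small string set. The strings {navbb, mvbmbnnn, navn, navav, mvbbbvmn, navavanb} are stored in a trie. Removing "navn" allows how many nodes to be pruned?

Walk "navn" from the leaf back toward the root, removing each node that no remaining word uses.
The suffix "n" (1 node) is used only by "navn"; the node for "nav" still has the child "b", so pruning stops there.
Nodes removed: 1

1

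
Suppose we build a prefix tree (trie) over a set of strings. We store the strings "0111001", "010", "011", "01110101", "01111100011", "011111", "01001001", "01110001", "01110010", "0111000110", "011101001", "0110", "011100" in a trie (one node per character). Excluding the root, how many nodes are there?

31

For each word, the new-node count is its length minus the longest prefix already in the trie:
  "0111001" → 7 new (0, 1, 1, 1, 0, 0, 1)
  "010" → prefix "01" already present; 1 new (0)
  "011" → prefix "011" already present; 0 new (none)
  "01110101" → prefix "01110" already present; 3 new (1, 0, 1)
  "01111100011" → prefix "0111" already present; 7 new (1, 1, 0, 0, 0, 1, 1)
  "011111" → prefix "011111" already present; 0 new (none)
  "01001001" → prefix "010" already present; 5 new (0, 1, 0, 0, 1)
  "01110001" → prefix "011100" already present; 2 new (0, 1)
  "01110010" → prefix "0111001" already present; 1 new (0)
  "0111000110" → prefix "01110001" already present; 2 new (1, 0)
  "011101001" → prefix "0111010" already present; 2 new (0, 1)
  "0110" → prefix "011" already present; 1 new (0)
  "011100" → prefix "011100" already present; 0 new (none)
Total nodes = 7 + 1 + 0 + 3 + 7 + 0 + 5 + 2 + 1 + 2 + 2 + 1 + 0 = 31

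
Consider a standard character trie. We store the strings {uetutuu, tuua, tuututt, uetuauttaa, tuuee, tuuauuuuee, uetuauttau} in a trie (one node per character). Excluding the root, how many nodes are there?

For each word, the new-node count is its length minus the longest prefix already in the trie:
  "uetutuu" → 7 new (u, e, t, u, t, u, u)
  "tuua" → 4 new (t, u, u, a)
  "tuututt" → prefix "tuu" already present; 4 new (t, u, t, t)
  "uetuauttaa" → prefix "uetu" already present; 6 new (a, u, t, t, a, a)
  "tuuee" → prefix "tuu" already present; 2 new (e, e)
  "tuuauuuuee" → prefix "tuua" already present; 6 new (u, u, u, u, e, e)
  "uetuauttau" → prefix "uetuautta" already present; 1 new (u)
Total nodes = 7 + 4 + 4 + 6 + 2 + 6 + 1 = 30

30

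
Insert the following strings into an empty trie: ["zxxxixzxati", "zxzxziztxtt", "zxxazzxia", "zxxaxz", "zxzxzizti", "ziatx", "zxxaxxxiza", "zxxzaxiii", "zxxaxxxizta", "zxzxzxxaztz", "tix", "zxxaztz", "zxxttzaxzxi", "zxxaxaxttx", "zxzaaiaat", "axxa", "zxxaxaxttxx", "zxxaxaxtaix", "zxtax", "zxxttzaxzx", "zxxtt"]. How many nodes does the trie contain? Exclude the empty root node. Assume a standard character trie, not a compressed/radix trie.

87

Insert word by word; a character creates a node only if that edge doesn't already exist:
  "zxxxixzxati" → 11 new (z, x, x, x, i, x, z, x, a, t, i)
  "zxzxziztxtt" → prefix "zx" already present; 9 new (z, x, z, i, z, t, x, t, t)
  "zxxazzxia" → prefix "zxx" already present; 6 new (a, z, z, x, i, a)
  "zxxaxz" → prefix "zxxa" already present; 2 new (x, z)
  "zxzxzizti" → prefix "zxzxzizt" already present; 1 new (i)
  "ziatx" → prefix "z" already present; 4 new (i, a, t, x)
  "zxxaxxxiza" → prefix "zxxax" already present; 5 new (x, x, i, z, a)
  "zxxzaxiii" → prefix "zxx" already present; 6 new (z, a, x, i, i, i)
  "zxxaxxxizta" → prefix "zxxaxxxiz" already present; 2 new (t, a)
  "zxzxzxxaztz" → prefix "zxzxz" already present; 6 new (x, x, a, z, t, z)
  "tix" → 3 new (t, i, x)
  "zxxaztz" → prefix "zxxaz" already present; 2 new (t, z)
  "zxxttzaxzxi" → prefix "zxx" already present; 8 new (t, t, z, a, x, z, x, i)
  "zxxaxaxttx" → prefix "zxxax" already present; 5 new (a, x, t, t, x)
  "zxzaaiaat" → prefix "zxz" already present; 6 new (a, a, i, a, a, t)
  "axxa" → 4 new (a, x, x, a)
  "zxxaxaxttxx" → prefix "zxxaxaxttx" already present; 1 new (x)
  "zxxaxaxtaix" → prefix "zxxaxaxt" already present; 3 new (a, i, x)
  "zxtax" → prefix "zx" already present; 3 new (t, a, x)
  "zxxttzaxzx" → prefix "zxxttzaxzx" already present; 0 new (none)
  "zxxtt" → prefix "zxxtt" already present; 0 new (none)
Total nodes = 11 + 9 + 6 + 2 + 1 + 4 + 5 + 6 + 2 + 6 + 3 + 2 + 8 + 5 + 6 + 4 + 1 + 3 + 3 + 0 + 0 = 87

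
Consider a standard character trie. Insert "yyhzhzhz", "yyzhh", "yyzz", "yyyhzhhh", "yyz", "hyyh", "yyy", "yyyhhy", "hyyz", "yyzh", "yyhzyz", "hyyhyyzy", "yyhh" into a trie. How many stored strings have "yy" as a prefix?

10

Filter for entries beginning with "yy":
Matches: "yyhh", "yyhzhzhz", "yyhzyz", "yyy", "yyyhhy", "yyyhzhhh", "yyz", "yyzh", "yyzhh", "yyzz"
Count: 10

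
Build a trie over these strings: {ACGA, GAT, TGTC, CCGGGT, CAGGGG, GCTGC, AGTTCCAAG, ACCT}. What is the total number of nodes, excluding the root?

Count nodes per top-level branch (shared prefixes stored once):
  'A'-branch (ACCT, ACGA, AGTTCCAAG): 14 nodes
  'C'-branch (CAGGGG, CCGGGT): 11 nodes
  'G'-branch (GAT, GCTGC): 7 nodes
  'T'-branch (TGTC): 4 nodes
Sum: 36

36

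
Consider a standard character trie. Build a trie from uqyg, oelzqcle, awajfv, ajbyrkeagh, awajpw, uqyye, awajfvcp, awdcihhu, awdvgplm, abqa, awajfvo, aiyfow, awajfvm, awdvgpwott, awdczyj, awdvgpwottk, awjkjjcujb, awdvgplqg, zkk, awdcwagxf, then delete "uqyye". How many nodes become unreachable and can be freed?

A node on "uqyye"'s path can go only if nothing else ends at it or branches off below it.
The suffix "ye" (2 nodes) is used only by "uqyye"; the node for "uqy" still has the child "g", so pruning stops there.
Nodes removed: 2

2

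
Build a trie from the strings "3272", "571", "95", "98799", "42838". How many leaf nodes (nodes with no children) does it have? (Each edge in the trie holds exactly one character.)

5

Leaves are exactly the stored words that no other stored word extends.
Those words: "3272", "42838", "571", "95", "98799"
Leaf count: 5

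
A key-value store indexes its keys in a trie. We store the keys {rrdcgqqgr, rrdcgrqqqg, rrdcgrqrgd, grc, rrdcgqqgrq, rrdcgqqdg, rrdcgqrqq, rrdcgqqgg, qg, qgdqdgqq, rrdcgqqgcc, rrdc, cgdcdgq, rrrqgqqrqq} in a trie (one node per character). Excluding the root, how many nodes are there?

52

Insert word by word; a character creates a node only if that edge doesn't already exist:
  "rrdcgqqgr" → 9 new (r, r, d, c, g, q, q, g, r)
  "rrdcgrqqqg" → prefix "rrdcg" already present; 5 new (r, q, q, q, g)
  "rrdcgrqrgd" → prefix "rrdcgrq" already present; 3 new (r, g, d)
  "grc" → 3 new (g, r, c)
  "rrdcgqqgrq" → prefix "rrdcgqqgr" already present; 1 new (q)
  "rrdcgqqdg" → prefix "rrdcgqq" already present; 2 new (d, g)
  "rrdcgqrqq" → prefix "rrdcgq" already present; 3 new (r, q, q)
  "rrdcgqqgg" → prefix "rrdcgqqg" already present; 1 new (g)
  "qg" → 2 new (q, g)
  "qgdqdgqq" → prefix "qg" already present; 6 new (d, q, d, g, q, q)
  "rrdcgqqgcc" → prefix "rrdcgqqg" already present; 2 new (c, c)
  "rrdc" → prefix "rrdc" already present; 0 new (none)
  "cgdcdgq" → 7 new (c, g, d, c, d, g, q)
  "rrrqgqqrqq" → prefix "rr" already present; 8 new (r, q, g, q, q, r, q, q)
Total nodes = 9 + 5 + 3 + 3 + 1 + 2 + 3 + 1 + 2 + 6 + 2 + 0 + 7 + 8 = 52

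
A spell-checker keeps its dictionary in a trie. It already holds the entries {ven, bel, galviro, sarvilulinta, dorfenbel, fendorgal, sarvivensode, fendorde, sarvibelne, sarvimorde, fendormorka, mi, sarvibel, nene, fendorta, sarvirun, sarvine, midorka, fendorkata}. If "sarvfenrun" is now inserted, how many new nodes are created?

Walking "sarvfenrun" from the root, the first 4 characters ("sarv") follow existing edges; "f" is the first miss.
New nodes needed: |"sarvfenrun"| − 4 = 10 − 4 = 6.

6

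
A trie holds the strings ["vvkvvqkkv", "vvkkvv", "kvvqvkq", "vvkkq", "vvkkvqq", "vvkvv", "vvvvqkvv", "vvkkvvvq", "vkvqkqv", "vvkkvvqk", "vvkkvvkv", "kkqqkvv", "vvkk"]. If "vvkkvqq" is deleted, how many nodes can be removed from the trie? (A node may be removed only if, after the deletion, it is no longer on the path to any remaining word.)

2

After clearing the end-marker at "vvkkvqq", prune upward until reaching a node still needed by another word.
The suffix "qq" (2 nodes) is used only by "vvkkvqq"; the node for "vvkkv" still has the child "v", so pruning stops there.
Nodes removed: 2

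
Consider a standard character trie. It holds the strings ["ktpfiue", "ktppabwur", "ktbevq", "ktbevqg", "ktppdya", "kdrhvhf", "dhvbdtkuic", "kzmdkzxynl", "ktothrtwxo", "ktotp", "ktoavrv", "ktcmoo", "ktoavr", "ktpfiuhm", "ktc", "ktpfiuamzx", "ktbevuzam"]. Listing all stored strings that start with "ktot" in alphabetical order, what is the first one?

DFS of the "ktot" subtree visits, in order: "ktothrtwxo", "ktotp"
The 1st is ktothrtwxo.

ktothrtwxo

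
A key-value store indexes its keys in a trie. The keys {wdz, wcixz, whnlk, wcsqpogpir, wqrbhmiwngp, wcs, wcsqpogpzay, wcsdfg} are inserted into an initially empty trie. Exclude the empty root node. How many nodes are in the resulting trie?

Insert word by word; a character creates a node only if that edge doesn't already exist:
  "wdz" → 3 new (w, d, z)
  "wcixz" → prefix "w" already present; 4 new (c, i, x, z)
  "whnlk" → prefix "w" already present; 4 new (h, n, l, k)
  "wcsqpogpir" → prefix "wc" already present; 8 new (s, q, p, o, g, p, i, r)
  "wqrbhmiwngp" → prefix "w" already present; 10 new (q, r, b, h, m, i, w, n, g, p)
  "wcs" → prefix "wcs" already present; 0 new (none)
  "wcsqpogpzay" → prefix "wcsqpogp" already present; 3 new (z, a, y)
  "wcsdfg" → prefix "wcs" already present; 3 new (d, f, g)
Total nodes = 3 + 4 + 4 + 8 + 10 + 0 + 3 + 3 = 35

35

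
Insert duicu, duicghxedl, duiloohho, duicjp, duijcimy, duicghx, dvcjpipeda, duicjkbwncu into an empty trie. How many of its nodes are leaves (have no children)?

A leaf is a node with no children — equivalently, the end of a word that is not a proper prefix of any other stored word.
Those words: "duicghxedl", "duicjkbwncu", "duicjp", "duicu", "duijcimy", "duiloohho", "dvcjpipeda"
Leaf count: 7

7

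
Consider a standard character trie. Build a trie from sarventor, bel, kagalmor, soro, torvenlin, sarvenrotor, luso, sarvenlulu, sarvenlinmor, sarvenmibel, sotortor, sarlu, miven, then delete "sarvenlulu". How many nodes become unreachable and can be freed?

A node on "sarvenlulu"'s path can go only if nothing else ends at it or branches off below it.
The suffix "ulu" (3 nodes) is used only by "sarvenlulu"; the node for "sarvenl" still has the child "i", so pruning stops there.
Nodes removed: 3

3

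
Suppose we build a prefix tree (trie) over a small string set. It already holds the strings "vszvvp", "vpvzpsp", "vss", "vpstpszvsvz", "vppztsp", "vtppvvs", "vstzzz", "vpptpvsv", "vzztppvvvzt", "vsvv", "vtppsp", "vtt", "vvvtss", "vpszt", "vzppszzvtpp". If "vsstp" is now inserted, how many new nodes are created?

2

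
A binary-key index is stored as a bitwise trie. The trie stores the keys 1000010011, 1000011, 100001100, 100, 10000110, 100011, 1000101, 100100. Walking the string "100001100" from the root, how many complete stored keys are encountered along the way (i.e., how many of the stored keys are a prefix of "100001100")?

Check each prefix of "100001100" against the stored set — each match is an end-marker on the path.
Prefixes of the query that are stored words: "100", "1000011", "10000110", "100001100"
Count: 4

4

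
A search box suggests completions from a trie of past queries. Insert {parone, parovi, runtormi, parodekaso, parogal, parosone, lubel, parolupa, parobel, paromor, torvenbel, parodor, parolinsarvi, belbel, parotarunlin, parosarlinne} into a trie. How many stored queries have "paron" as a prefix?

1

Filter for entries beginning with "paron":
Words under "paron": parone
Count: 1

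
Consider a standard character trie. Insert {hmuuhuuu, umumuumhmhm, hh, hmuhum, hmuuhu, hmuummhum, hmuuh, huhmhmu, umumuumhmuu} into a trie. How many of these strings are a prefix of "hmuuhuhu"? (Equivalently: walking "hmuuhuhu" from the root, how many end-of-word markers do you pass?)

2

Traverse "hmuuhuhu" character by character; count nodes along the way that are marked as word ends.
Prefixes of the query that are stored words: "hmuuh", "hmuuhu"
Count: 2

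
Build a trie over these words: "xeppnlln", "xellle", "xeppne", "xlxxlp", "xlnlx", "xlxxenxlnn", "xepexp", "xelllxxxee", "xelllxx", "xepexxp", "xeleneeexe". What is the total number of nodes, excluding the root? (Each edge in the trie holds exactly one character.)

44

Trace insertions, counting only characters that open a new branch:
  "xeppnlln" → 8 new (x, e, p, p, n, l, l, n)
  "xellle" → prefix "xe" already present; 4 new (l, l, l, e)
  "xeppne" → prefix "xeppn" already present; 1 new (e)
  "xlxxlp" → prefix "x" already present; 5 new (l, x, x, l, p)
  "xlnlx" → prefix "xl" already present; 3 new (n, l, x)
  "xlxxenxlnn" → prefix "xlxx" already present; 6 new (e, n, x, l, n, n)
  "xepexp" → prefix "xep" already present; 3 new (e, x, p)
  "xelllxxxee" → prefix "xelll" already present; 5 new (x, x, x, e, e)
  "xelllxx" → prefix "xelllxx" already present; 0 new (none)
  "xepexxp" → prefix "xepex" already present; 2 new (x, p)
  "xeleneeexe" → prefix "xel" already present; 7 new (e, n, e, e, e, x, e)
Total nodes = 8 + 4 + 1 + 5 + 3 + 6 + 3 + 5 + 0 + 2 + 7 = 44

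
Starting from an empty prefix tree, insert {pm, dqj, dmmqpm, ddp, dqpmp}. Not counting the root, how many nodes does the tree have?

15

Trace insertions, counting only characters that open a new branch:
  "pm" → 2 new (p, m)
  "dqj" → 3 new (d, q, j)
  "dmmqpm" → prefix "d" already present; 5 new (m, m, q, p, m)
  "ddp" → prefix "d" already present; 2 new (d, p)
  "dqpmp" → prefix "dq" already present; 3 new (p, m, p)
Total nodes = 2 + 3 + 5 + 2 + 3 = 15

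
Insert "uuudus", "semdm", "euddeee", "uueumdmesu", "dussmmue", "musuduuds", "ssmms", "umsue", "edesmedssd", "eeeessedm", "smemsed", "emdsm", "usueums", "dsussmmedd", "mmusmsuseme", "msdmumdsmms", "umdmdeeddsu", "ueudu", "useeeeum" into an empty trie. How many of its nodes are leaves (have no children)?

A leaf is a node with no children — equivalently, the end of a word that is not a proper prefix of any other stored word.
Those words: "dsussmmedd", "dussmmue", "edesmedssd", "eeeessedm", "emdsm", "euddeee", "mmusmsuseme", "msdmumdsmms", "musuduuds", "semdm", "smemsed", "ssmms", "ueudu", "umdmdeeddsu", "umsue", "useeeeum", "usueums", "uueumdmesu", "uuudus"
Leaf count: 19

19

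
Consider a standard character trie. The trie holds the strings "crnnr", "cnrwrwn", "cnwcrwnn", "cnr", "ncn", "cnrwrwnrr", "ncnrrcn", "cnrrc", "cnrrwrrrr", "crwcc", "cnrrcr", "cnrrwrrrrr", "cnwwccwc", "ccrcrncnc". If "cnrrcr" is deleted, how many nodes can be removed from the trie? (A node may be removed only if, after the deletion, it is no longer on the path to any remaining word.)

1

After clearing the end-marker at "cnrrcr", prune upward until reaching a node still needed by another word.
The suffix "r" (1 node) is used only by "cnrrcr"; "cnrrc" is itself a stored word, so pruning stops there.
Nodes removed: 1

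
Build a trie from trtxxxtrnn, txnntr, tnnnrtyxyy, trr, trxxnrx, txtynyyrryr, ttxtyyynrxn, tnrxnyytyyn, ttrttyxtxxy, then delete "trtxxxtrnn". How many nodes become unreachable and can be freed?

8

Walk "trtxxxtrnn" from the leaf back toward the root, removing each node that no remaining word uses.
The suffix "txxxtrnn" (8 nodes) is used only by "trtxxxtrnn"; the node for "tr" still has the child "r", so pruning stops there.
Nodes removed: 8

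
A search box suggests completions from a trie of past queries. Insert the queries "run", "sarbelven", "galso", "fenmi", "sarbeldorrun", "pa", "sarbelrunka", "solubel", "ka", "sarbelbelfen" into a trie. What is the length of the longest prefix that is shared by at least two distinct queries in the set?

6

Look for the deepest trie node that still has at least two words in its subtree.
e.g. "sarbelbelfen" and "sarbeldorrun" share the prefix "sarbel" of length 6; no pair shares a longer one.
Longest shared-prefix length: 6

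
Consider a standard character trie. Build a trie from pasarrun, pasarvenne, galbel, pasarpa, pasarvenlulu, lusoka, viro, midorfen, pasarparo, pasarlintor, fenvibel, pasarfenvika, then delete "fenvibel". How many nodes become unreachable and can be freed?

8

Walk "fenvibel" from the leaf back toward the root, removing each node that no remaining word uses.
No other word shares any prefix with "fenvibel", so all 8 of its nodes go.
Nodes removed: 8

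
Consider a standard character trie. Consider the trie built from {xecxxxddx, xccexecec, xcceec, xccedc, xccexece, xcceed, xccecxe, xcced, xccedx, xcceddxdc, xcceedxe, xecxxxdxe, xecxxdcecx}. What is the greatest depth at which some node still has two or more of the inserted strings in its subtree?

8

The deepest shared node is where two words last agree before diverging.
"xccexece" and "xccexecec" agree on "xccexece" (8 characters) before diverging; nothing deeper is shared.
Longest shared-prefix length: 8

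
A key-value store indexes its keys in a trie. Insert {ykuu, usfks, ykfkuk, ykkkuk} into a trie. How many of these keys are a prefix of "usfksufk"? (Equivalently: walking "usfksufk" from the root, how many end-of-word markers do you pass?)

Walk "usfksufk" from the root; an end-of-word marker is hit whenever a stored word is a prefix of "usfksufk".
Prefixes of the query that are stored words: "usfks"
Count: 1

1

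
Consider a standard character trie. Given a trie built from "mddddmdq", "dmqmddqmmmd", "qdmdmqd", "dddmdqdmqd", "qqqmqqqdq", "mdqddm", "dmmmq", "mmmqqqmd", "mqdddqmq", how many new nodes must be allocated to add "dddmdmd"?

2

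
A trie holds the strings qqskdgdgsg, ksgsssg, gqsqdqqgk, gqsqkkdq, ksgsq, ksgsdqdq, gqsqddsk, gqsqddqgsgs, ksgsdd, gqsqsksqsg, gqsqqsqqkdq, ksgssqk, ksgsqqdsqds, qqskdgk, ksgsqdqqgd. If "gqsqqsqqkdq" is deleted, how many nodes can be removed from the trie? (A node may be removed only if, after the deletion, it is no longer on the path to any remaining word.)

A node on "gqsqqsqqkdq"'s path can go only if nothing else ends at it or branches off below it.
The suffix "qsqqkdq" (7 nodes) is used only by "gqsqqsqqkdq"; the node for "gqsq" still has the child "d", so pruning stops there.
Nodes removed: 7

7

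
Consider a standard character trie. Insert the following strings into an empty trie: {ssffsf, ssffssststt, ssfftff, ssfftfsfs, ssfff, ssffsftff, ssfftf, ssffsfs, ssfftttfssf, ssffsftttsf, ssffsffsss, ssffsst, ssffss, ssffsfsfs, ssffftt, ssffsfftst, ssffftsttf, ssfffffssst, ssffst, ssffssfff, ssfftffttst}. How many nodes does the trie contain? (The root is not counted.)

Count nodes per top-level branch (shared prefixes stored once):
  's'-branch (ssfff, ssfffffssst, ssffftsttf, ssffftt, ssffsf, ssffsffsss, ssffsfftst, ssffsfs, ssffsfsfs, ssffsftff, ssffsftttsf, ssffss, ssffssfff, ssffssststt, ssffsst, ssffst, ssfftf, ssfftff, ssfftffttst, ssfftfsfs, ssfftttfssf): 63 nodes
Sum: 63

63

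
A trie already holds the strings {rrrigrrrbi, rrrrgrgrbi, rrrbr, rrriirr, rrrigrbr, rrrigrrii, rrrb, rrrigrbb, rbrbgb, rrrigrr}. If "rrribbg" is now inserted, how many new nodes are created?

3

Walking "rrribbg" from the root, the first 4 characters ("rrri") follow existing edges; "b" is the first miss.
Each of the 3 remaining characters creates one node.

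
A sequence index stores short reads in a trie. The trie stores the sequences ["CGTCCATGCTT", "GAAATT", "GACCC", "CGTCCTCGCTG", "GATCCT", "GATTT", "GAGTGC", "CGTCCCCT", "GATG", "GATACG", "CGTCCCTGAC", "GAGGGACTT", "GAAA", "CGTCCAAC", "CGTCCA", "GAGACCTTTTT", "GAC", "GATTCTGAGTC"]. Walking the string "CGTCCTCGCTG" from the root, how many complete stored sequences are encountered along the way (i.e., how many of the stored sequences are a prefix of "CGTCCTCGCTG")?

Traverse "CGTCCTCGCTG" character by character; count nodes along the way that are marked as word ends.
Prefixes of the query that are stored words: "CGTCCTCGCTG"
Count: 1

1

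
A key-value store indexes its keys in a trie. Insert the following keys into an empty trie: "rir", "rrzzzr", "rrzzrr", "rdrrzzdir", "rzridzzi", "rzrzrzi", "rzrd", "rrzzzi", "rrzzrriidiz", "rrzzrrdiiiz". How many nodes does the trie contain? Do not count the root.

41

Trace insertions, counting only characters that open a new branch:
  "rir" → 3 new (r, i, r)
  "rrzzzr" → prefix "r" already present; 5 new (r, z, z, z, r)
  "rrzzrr" → prefix "rrzz" already present; 2 new (r, r)
  "rdrrzzdir" → prefix "r" already present; 8 new (d, r, r, z, z, d, i, r)
  "rzridzzi" → prefix "r" already present; 7 new (z, r, i, d, z, z, i)
  "rzrzrzi" → prefix "rzr" already present; 4 new (z, r, z, i)
  "rzrd" → prefix "rzr" already present; 1 new (d)
  "rrzzzi" → prefix "rrzzz" already present; 1 new (i)
  "rrzzrriidiz" → prefix "rrzzrr" already present; 5 new (i, i, d, i, z)
  "rrzzrrdiiiz" → prefix "rrzzrr" already present; 5 new (d, i, i, i, z)
Total nodes = 3 + 5 + 2 + 8 + 7 + 4 + 1 + 1 + 5 + 5 = 41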